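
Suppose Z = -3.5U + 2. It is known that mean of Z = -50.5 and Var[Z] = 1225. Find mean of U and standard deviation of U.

From Z = -3.5U + 2: mean of Z = a·mean of U + b, so mean of U = (mean of Z − b)/a = (-50.5 − 2)/(-3.5) = 15.
standard deviation of Z = √1225 = 35.
standard deviation of Z = |a|·standard deviation of U, so standard deviation of U = 35/|-3.5| = 10.

mean of U = 15, standard deviation of U = 10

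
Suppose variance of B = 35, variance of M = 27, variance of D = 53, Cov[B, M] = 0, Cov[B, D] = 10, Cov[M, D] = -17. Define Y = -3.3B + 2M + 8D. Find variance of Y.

variance of Y = a²·variance of B + b²·variance of M + c²·variance of D + 2ab·Cov[B, M] + 2ac·Cov[B, D] + 2bc·Cov[M, D], with a = -3.3, b = 2, c = 8.
= 381.15 + 108 + 3392 + 0 + (-528) + (-544)
= 2809.15.

variance of Y = 2809.15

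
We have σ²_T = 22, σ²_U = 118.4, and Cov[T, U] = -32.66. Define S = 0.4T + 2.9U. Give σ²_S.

σ²_S = 923.4928

σ²_S = a²·σ²_T + b²·σ²_U + 2ab·Cov[T, U] with a = 0.4, b = 2.9.
= 0.4²·22 + 2.9²·118.4 + 2·0.4·2.9·(-32.66)
= 3.52 + 995.744 + (-75.7712) = 923.4928.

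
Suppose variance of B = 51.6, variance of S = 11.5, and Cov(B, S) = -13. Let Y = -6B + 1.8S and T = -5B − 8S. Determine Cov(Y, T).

Cov(Y, T) = 875.4

By bilinearity, Cov(Y, T) = ac·variance of B + bd·variance of S + (ad+bc)·Cov(B, S), with a=-6, b=1.8, c=-5, d=-8.
ac·variance of B = (-6)·(-5)·51.6 = 1548
bd·variance of S = 1.8·(-8)·11.5 = -165.6
(ad+bc)·Cov(B, S) = (39)·(-13) = -507
Cov(Y, T) = 1548 + (-165.6) + (-507) = 875.4.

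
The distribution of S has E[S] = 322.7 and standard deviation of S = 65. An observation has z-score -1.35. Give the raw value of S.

S = E[S] + z·standard deviation of S = 322.7 + (-1.35)·65 = 234.95.

S = 234.95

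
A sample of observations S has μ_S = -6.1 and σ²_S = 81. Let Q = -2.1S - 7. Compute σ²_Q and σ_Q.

σ²_Q = 357.21, σ_Q = 18.9

Q = -2.1S - 7 is linear with a = -2.1, b = -7.
σ²_Q = a²·σ²_S = (-2.1)²·81 = 357.21 (the additive constant -7 does not affect variance).
σ_S = √81 = 9.
σ_Q = |a|·σ_S = |-2.1|·9 = 18.9.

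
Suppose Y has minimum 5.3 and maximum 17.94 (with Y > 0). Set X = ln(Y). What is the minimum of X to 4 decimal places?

ln(Y) is increasing on this domain, so min(X) comes from min(Y) = 5.3: min(X) = ln(5.3) ≈ 1.6677.

min(X) = 1.6677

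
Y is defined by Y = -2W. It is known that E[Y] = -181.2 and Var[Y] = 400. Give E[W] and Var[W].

E[W] = 90.6, Var[W] = 100

From Y = -2W: E[Y] = a·E[W] + b, so E[W] = (E[Y] − b)/a = (-181.2 − 0)/(-2) = 90.6.
Var[Y] = a²·Var[W], so Var[W] = 400/(-2)² = 100.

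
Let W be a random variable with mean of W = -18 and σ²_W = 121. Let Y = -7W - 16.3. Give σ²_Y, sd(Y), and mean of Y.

Y = -7W - 16.3 is linear with a = -7, b = -16.3.
σ²_Y = a²·σ²_W = (-7)²·121 = 5929 (the additive constant -16.3 does not affect variance).
sd(W) = √121 = 11.
sd(Y) = |a|·sd(W) = |-7|·11 = 77.
mean of Y = a·mean of W + b = (-7)·(-18) + (-16.3) = 109.7.

σ²_Y = 5929, sd(Y) = 77, mean of Y = 109.7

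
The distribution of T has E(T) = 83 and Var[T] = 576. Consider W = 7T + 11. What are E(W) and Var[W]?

W = 7T + 11 is linear with a = 7, b = 11.
E(W) = a·E(T) + b = 7·83 + 11 = 592.
Var[W] = a²·Var[T] = 7²·576 = 28224 (the additive constant 11 does not affect variance).

E(W) = 592, Var[W] = 28224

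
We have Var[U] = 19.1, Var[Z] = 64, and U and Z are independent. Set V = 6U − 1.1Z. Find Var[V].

Var[V] = a²·Var[U] + b²·Var[Z] + 2ab·Cov(U, Z) with a = 6, b = -1.1.
Independence gives Cov(U, Z) = 0.
= 6²·19.1 + (-1.1)²·64 + 2·6·(-1.1)·0
= 687.6 + 77.44 + 0 = 765.04.

Var[V] = 765.04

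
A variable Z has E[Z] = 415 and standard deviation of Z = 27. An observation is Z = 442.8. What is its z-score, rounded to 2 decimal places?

z = 1.03

z = (Z − E[Z]) / standard deviation of Z = (442.8 − 415) / 27 ≈ 1.03.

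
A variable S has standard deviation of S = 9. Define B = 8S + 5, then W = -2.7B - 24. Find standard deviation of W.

standard deviation of B = |8|·9 = 72.
standard deviation of W = |-2.7|·72 = 194.4.

standard deviation of W = 194.4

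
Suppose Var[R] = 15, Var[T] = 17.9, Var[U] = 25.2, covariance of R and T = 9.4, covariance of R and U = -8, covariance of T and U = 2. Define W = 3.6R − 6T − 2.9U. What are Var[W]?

Var[W] = 881.292

Var[W] = a²·Var[R] + b²·Var[T] + c²·Var[U] + 2ab·covariance of R and T + 2ac·covariance of R and U + 2bc·covariance of T and U, with a = 3.6, b = -6, c = -2.9.
= 194.4 + 644.4 + 211.932 + (-406.08) + 167.04 + 69.6
= 881.292.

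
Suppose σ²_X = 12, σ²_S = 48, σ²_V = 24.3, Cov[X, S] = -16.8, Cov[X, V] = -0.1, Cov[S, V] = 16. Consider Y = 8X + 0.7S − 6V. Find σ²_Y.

σ²_Y = 1353.36

σ²_Y = a²·σ²_X + b²·σ²_S + c²·σ²_V + 2ab·Cov[X, S] + 2ac·Cov[X, V] + 2bc·Cov[S, V], with a = 8, b = 0.7, c = -6.
= 768 + 23.52 + 874.8 + (-188.16) + 9.6 + (-134.4)
= 1353.36.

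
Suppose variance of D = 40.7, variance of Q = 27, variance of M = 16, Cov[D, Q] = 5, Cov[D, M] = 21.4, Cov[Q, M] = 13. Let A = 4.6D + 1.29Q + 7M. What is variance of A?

variance of A = a²·variance of D + b²·variance of Q + c²·variance of M + 2ab·Cov[D, Q] + 2ac·Cov[D, M] + 2bc·Cov[Q, M], with a = 4.6, b = 1.29, c = 7.
= 861.212 + 44.9307 + 784 + 59.34 + 1378.16 + 234.78
= 3362.4227.

variance of A = 3362.4227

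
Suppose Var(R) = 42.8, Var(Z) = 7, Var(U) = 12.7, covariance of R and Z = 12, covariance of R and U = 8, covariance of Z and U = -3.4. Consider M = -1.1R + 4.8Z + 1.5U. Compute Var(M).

Var(M) = a²·Var(R) + b²·Var(Z) + c²·Var(U) + 2ab·covariance of R and Z + 2ac·covariance of R and U + 2bc·covariance of Z and U, with a = -1.1, b = 4.8, c = 1.5.
= 51.788 + 161.28 + 28.575 + (-126.72) + (-26.4) + (-48.96)
= 39.563.

Var(M) = 39.563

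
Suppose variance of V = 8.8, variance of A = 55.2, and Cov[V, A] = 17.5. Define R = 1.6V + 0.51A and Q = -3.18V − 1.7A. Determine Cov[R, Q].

Cov[R, Q] = -168.6143

By bilinearity, Cov[R, Q] = ac·variance of V + bd·variance of A + (ad+bc)·Cov[V, A], with a=1.6, b=0.51, c=-3.18, d=-1.7.
ac·variance of V = 1.6·(-3.18)·8.8 = -44.7744
bd·variance of A = 0.51·(-1.7)·55.2 = -47.8584
(ad+bc)·Cov[V, A] = (-4.3418)·17.5 = -75.9815
Cov[R, Q] = -44.7744 + (-47.8584) + (-75.9815) = -168.6143.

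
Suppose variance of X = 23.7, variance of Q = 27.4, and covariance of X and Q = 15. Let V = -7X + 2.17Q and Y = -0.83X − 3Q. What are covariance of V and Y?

covariance of V and Y = 247.3065

By bilinearity, covariance of V and Y = ac·variance of X + bd·variance of Q + (ad+bc)·covariance of X and Q, with a=-7, b=2.17, c=-0.83, d=-3.
ac·variance of X = (-7)·(-0.83)·23.7 = 137.697
bd·variance of Q = 2.17·(-3)·27.4 = -178.374
(ad+bc)·covariance of X and Q = (19.1989)·15 = 287.9835
covariance of V and Y = 137.697 + (-178.374) + 287.9835 = 247.3065.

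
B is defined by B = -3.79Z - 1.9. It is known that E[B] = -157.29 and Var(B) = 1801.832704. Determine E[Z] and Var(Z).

E[Z] = 41, Var(Z) = 125.44

From B = -3.79Z - 1.9: E[B] = a·E[Z] + b, so E[Z] = (E[B] − b)/a = (-157.29 − (-1.9))/(-3.79) = 41.
Var(B) = a²·Var(Z), so Var(Z) = 1801.832704/(-3.79)² = 125.44.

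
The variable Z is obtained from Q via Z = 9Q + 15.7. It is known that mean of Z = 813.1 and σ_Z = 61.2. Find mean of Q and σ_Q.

From Z = 9Q + 15.7: mean of Z = a·mean of Q + b, so mean of Q = (mean of Z − b)/a = (813.1 − 15.7)/9 = 88.6.
σ_Z = |a|·σ_Q, so σ_Q = 61.2/|9| = 6.8.

mean of Q = 88.6, σ_Q = 6.8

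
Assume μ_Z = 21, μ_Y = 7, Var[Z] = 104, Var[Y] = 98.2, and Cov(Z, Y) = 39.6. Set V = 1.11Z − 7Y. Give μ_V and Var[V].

μ_V = 1.11·μ_Z + (-7)·μ_Y = 1.11·21 + (-7)·7 = -25.69.
Var[V] = a²·Var[Z] + b²·Var[Y] + 2ab·Cov(Z, Y) with a = 1.11, b = -7.
= 1.11²·104 + (-7)²·98.2 + 2·1.11·(-7)·39.6
= 128.1384 + 4811.8 + (-615.384) = 4324.5544.

μ_V = -25.69, Var[V] = 4324.5544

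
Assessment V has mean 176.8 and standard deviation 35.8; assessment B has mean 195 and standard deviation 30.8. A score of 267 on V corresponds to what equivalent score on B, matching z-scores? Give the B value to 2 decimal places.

B = 272.60

z = (267 − 176.8)/35.8 ≈ 2.5196.
B = 195 + z·30.8 = 195 + (267 − 176.8)·30.8/35.8 ≈ 272.60.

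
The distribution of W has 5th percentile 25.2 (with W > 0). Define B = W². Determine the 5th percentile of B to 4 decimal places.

5th percentile of B = 635.04

W² is increasing, so P_{5}(B) = g(P_{5}(W)) = 635.04.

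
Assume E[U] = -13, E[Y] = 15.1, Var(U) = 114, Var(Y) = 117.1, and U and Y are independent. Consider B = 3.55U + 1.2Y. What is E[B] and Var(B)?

E[B] = -28.03, Var(B) = 1605.309

E[B] = 3.55·E[U] + 1.2·E[Y] = 3.55·(-13) + 1.2·15.1 = -28.03.
Var(B) = a²·Var(U) + b²·Var(Y) + 2ab·Cov(U, Y) with a = 3.55, b = 1.2.
Independence gives Cov(U, Y) = 0.
= 3.55²·114 + 1.2²·117.1 + 2·3.55·1.2·0
= 1436.685 + 168.624 + 0 = 1605.309.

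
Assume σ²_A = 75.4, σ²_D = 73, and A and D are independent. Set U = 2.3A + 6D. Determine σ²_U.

σ²_U = a²·σ²_A + b²·σ²_D + 2ab·Cov(A, D) with a = 2.3, b = 6.
Independence gives Cov(A, D) = 0.
= 2.3²·75.4 + 6²·73 + 2·2.3·6·0
= 398.866 + 2628 + 0 = 3026.866.

σ²_U = 3026.866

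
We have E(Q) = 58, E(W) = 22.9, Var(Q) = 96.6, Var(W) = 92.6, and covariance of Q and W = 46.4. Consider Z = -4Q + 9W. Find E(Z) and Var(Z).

E(Z) = (-4)·E(Q) + 9·E(W) = (-4)·58 + 9·22.9 = -25.9.
Var(Z) = a²·Var(Q) + b²·Var(W) + 2ab·covariance of Q and W with a = -4, b = 9.
= (-4)²·96.6 + 9²·92.6 + 2·(-4)·9·46.4
= 1545.6 + 7500.6 + (-3340.8) = 5705.4.

E(Z) = -25.9, Var(Z) = 5705.4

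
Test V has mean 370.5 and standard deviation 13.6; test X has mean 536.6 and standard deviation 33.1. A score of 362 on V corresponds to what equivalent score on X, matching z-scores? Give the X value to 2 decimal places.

X = 515.91

z = (362 − 370.5)/13.6 = -0.625.
X = 536.6 + z·33.1 = 536.6 + (362 − 370.5)·33.1/13.6 ≈ 515.91.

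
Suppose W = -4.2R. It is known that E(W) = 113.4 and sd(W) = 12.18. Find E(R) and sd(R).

E(R) = -27, sd(R) = 2.9

From W = -4.2R: E(W) = a·E(R) + b, so E(R) = (E(W) − b)/a = (113.4 − 0)/(-4.2) = -27.
sd(W) = |a|·sd(R), so sd(R) = 12.18/|-4.2| = 2.9.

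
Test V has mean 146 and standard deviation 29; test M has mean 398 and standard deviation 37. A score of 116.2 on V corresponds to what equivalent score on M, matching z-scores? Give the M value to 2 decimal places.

z = (116.2 − 146)/29 ≈ -1.0276.
M = 398 + z·37 = 398 + (116.2 − 146)·37/29 ≈ 359.98.

M = 359.98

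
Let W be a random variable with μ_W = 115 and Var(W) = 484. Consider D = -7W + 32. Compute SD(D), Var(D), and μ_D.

D = -7W + 32 is linear with a = -7, b = 32.
SD(W) = √484 = 22.
SD(D) = |a|·SD(W) = |-7|·22 = 154.
Var(D) = a²·Var(W) = (-7)²·484 = 23716 (the additive constant 32 does not affect variance).
μ_D = a·μ_W + b = (-7)·115 + 32 = -773.

SD(D) = 154, Var(D) = 23716, μ_D = -773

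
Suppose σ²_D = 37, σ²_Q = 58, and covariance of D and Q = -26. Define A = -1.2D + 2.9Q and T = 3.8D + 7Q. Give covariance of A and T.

covariance of A and T = 940.56

By bilinearity, covariance of A and T = ac·σ²_D + bd·σ²_Q + (ad+bc)·covariance of D and Q, with a=-1.2, b=2.9, c=3.8, d=7.
ac·σ²_D = (-1.2)·3.8·37 = -168.72
bd·σ²_Q = 2.9·7·58 = 1177.4
(ad+bc)·covariance of D and Q = (2.62)·(-26) = -68.12
covariance of A and T = -168.72 + 1177.4 + (-68.12) = 940.56.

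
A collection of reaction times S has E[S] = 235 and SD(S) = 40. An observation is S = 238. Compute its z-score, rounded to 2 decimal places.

z = 0.08

z = (S − E[S]) / SD(S) = (238 − 235) / 40 ≈ 0.08.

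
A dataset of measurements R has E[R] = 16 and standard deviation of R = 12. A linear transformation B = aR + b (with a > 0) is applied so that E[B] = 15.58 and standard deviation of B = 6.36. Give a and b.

a = 0.53, b = 7.1

standard deviation of B = a·standard deviation of R (a > 0), so a = 6.36/12 = 0.53.
E[B] = a·E[R] + b, so b = 15.58 − 0.53·16 = 7.1.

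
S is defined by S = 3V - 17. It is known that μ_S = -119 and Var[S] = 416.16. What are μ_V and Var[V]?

From S = 3V - 17: μ_S = a·μ_V + b, so μ_V = (μ_S − b)/a = (-119 − (-17))/3 = -34.
Var[S] = a²·Var[V], so Var[V] = 416.16/3² = 46.24.

μ_V = -34, Var[V] = 46.24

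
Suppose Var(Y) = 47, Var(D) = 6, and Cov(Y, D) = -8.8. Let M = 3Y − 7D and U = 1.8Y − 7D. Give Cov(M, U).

Cov(M, U) = 843.48

By bilinearity, Cov(M, U) = ac·Var(Y) + bd·Var(D) + (ad+bc)·Cov(Y, D), with a=3, b=-7, c=1.8, d=-7.
ac·Var(Y) = 3·1.8·47 = 253.8
bd·Var(D) = (-7)·(-7)·6 = 294
(ad+bc)·Cov(Y, D) = (-33.6)·(-8.8) = 295.68
Cov(M, U) = 253.8 + 294 + 295.68 = 843.48.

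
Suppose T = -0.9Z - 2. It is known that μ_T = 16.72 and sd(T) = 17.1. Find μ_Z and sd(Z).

From T = -0.9Z - 2: μ_T = a·μ_Z + b, so μ_Z = (μ_T − b)/a = (16.72 − (-2))/(-0.9) = -20.8.
sd(T) = |a|·sd(Z), so sd(Z) = 17.1/|-0.9| = 19.

μ_Z = -20.8, sd(Z) = 19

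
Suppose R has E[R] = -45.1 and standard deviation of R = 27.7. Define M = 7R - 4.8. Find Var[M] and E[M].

Var[M] = 37597.21, E[M] = -320.5

M = 7R - 4.8 is linear with a = 7, b = -4.8.
Var[R] = 27.7² = 767.29.
Var[M] = a²·Var[R] = 7²·767.29 = 37597.21 (the additive constant -4.8 does not affect variance).
E[M] = a·E[R] + b = 7·(-45.1) + (-4.8) = -320.5.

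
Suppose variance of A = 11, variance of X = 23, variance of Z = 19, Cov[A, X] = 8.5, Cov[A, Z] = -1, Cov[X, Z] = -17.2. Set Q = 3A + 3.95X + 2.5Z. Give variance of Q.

variance of Q = a²·variance of A + b²·variance of X + c²·variance of Z + 2ab·Cov[A, X] + 2ac·Cov[A, Z] + 2bc·Cov[X, Z], with a = 3, b = 3.95, c = 2.5.
= 99 + 358.8575 + 118.75 + 201.45 + (-15) + (-339.7)
= 423.3575.

variance of Q = 423.3575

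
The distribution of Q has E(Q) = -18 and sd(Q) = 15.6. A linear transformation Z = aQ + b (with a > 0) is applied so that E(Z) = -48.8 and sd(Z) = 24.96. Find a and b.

a = 1.6, b = -20

sd(Z) = a·sd(Q) (a > 0), so a = 24.96/15.6 = 1.6.
E(Z) = a·E(Q) + b, so b = -48.8 − 1.6·(-18) = -20.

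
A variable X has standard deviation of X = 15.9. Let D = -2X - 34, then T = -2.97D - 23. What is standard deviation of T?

standard deviation of D = |-2|·15.9 = 31.8.
standard deviation of T = |-2.97|·31.8 = 94.446.

standard deviation of T = 94.446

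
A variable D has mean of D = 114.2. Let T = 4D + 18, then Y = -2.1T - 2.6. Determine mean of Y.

mean of T = 4·114.2 + 18 = 474.8.
mean of Y = (-2.1)·474.8 + (-2.6) = -999.68.

mean of Y = -999.68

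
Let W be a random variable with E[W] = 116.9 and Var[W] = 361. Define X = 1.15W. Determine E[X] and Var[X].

E[X] = 134.435, Var[X] = 477.4225

X = 1.15W is linear with a = 1.15, b = 0.
E[X] = a·E[W] + b = 1.15·116.9 = 134.435.
Var[X] = a²·Var[W] = 1.15²·361 = 477.4225.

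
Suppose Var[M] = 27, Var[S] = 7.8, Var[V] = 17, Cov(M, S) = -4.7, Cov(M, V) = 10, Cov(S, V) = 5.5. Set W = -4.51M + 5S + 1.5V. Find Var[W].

Var[W] = 941.6027

Var[W] = a²·Var[M] + b²·Var[S] + c²·Var[V] + 2ab·Cov(M, S) + 2ac·Cov(M, V) + 2bc·Cov(S, V), with a = -4.51, b = 5, c = 1.5.
= 549.1827 + 195 + 38.25 + 211.97 + (-135.3) + 82.5
= 941.6027.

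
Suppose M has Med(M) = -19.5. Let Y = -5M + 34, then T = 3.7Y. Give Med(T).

Med(Y) = (-5)·(-19.5) + 34 = 131.5.
Med(T) = 3.7·131.5 = 486.55.

Med(T) = 486.55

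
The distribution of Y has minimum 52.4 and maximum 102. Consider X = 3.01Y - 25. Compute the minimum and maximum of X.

min(X) = 132.724, max(X) = 282.02

a = 3.01 > 0, so min(X) = a·min(Y)+b = 3.01·52.4 + (-25) = 132.724 and max(X) = 3.01·102 + (-25) = 282.02.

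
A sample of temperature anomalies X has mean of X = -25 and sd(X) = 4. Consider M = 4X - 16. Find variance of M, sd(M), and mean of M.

variance of M = 256, sd(M) = 16, mean of M = -116

M = 4X - 16 is linear with a = 4, b = -16.
variance of X = 4² = 16.
variance of M = a²·variance of X = 4²·16 = 256 (the additive constant -16 does not affect variance).
sd(M) = |a|·sd(X) = |4|·4 = 16.
mean of M = a·mean of X + b = 4·(-25) + (-16) = -116.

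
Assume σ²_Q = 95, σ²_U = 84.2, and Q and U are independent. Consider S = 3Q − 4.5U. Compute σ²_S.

σ²_S = a²·σ²_Q + b²·σ²_U + 2ab·covariance of Q and U with a = 3, b = -4.5.
Independence gives covariance of Q and U = 0.
= 3²·95 + (-4.5)²·84.2 + 2·3·(-4.5)·0
= 855 + 1705.05 + 0 = 2560.05.

σ²_S = 2560.05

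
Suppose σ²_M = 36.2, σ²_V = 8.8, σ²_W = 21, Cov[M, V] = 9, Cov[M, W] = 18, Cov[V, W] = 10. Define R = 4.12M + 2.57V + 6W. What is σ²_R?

σ²_R = a²·σ²_M + b²·σ²_V + c²·σ²_W + 2ab·Cov[M, V] + 2ac·Cov[M, W] + 2bc·Cov[V, W], with a = 4.12, b = 2.57, c = 6.
= 614.47328 + 58.12312 + 756 + 190.5912 + 889.92 + 308.4
= 2817.5076.

σ²_R = 2817.5076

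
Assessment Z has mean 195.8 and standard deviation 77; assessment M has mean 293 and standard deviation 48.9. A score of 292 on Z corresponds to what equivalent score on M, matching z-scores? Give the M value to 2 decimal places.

M = 354.09

z = (292 − 195.8)/77 ≈ 1.2494.
M = 293 + z·48.9 = 293 + (292 − 195.8)·48.9/77 ≈ 354.09.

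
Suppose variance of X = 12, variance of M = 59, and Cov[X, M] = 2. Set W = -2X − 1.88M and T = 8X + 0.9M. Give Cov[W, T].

Cov[W, T] = -325.508

By bilinearity, Cov[W, T] = ac·variance of X + bd·variance of M + (ad+bc)·Cov[X, M], with a=-2, b=-1.88, c=8, d=0.9.
ac·variance of X = (-2)·8·12 = -192
bd·variance of M = (-1.88)·0.9·59 = -99.828
(ad+bc)·Cov[X, M] = (-16.84)·2 = -33.68
Cov[W, T] = -192 + (-99.828) + (-33.68) = -325.508.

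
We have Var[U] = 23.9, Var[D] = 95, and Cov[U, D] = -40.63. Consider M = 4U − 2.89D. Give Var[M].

Var[M] = 2115.2151

Var[M] = a²·Var[U] + b²·Var[D] + 2ab·Cov[U, D] with a = 4, b = -2.89.
= 4²·23.9 + (-2.89)²·95 + 2·4·(-2.89)·(-40.63)
= 382.4 + 793.4495 + 939.3656 = 2115.2151.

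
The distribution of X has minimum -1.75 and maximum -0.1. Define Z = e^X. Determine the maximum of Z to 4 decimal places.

e^X is increasing on this domain, so max(Z) comes from max(X) = -0.1: max(Z) = exp(-0.1) ≈ 0.9048.

max(Z) = 0.9048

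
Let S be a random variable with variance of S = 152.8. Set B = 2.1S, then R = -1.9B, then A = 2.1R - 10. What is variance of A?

variance of B = 2.1²·152.8 = 673.848.
variance of R = (-1.9)²·673.848 = 2432.59128.
variance of A = 2.1²·2432.59128 = 10727.7275448.

variance of A = 10727.7275448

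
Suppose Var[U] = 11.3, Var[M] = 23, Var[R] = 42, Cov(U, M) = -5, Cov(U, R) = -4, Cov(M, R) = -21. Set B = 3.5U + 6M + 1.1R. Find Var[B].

Var[B] = 499.245

Var[B] = a²·Var[U] + b²·Var[M] + c²·Var[R] + 2ab·Cov(U, M) + 2ac·Cov(U, R) + 2bc·Cov(M, R), with a = 3.5, b = 6, c = 1.1.
= 138.425 + 828 + 50.82 + (-210) + (-30.8) + (-277.2)
= 499.245.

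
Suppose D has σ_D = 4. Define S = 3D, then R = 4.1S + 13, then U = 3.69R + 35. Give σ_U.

σ_S = |3|·4 = 12.
σ_R = |4.1|·12 = 49.2.
σ_U = |3.69|·49.2 = 181.548.

σ_U = 181.548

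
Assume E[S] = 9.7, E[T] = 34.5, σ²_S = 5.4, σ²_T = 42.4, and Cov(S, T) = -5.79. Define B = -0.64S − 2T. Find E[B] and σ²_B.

E[B] = (-0.64)·E[S] + (-2)·E[T] = (-0.64)·9.7 + (-2)·34.5 = -75.208.
σ²_B = a²·σ²_S + b²·σ²_T + 2ab·Cov(S, T) with a = -0.64, b = -2.
= (-0.64)²·5.4 + (-2)²·42.4 + 2·(-0.64)·(-2)·(-5.79)
= 2.21184 + 169.6 + (-14.8224) = 156.98944.

E[B] = -75.208, σ²_B = 156.98944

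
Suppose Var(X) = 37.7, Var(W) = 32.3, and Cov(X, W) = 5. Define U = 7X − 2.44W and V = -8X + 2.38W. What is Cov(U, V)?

By bilinearity, Cov(U, V) = ac·Var(X) + bd·Var(W) + (ad+bc)·Cov(X, W), with a=7, b=-2.44, c=-8, d=2.38.
ac·Var(X) = 7·(-8)·37.7 = -2111.2
bd·Var(W) = (-2.44)·2.38·32.3 = -187.57256
(ad+bc)·Cov(X, W) = (36.18)·5 = 180.9
Cov(U, V) = -2111.2 + (-187.57256) + 180.9 = -2117.87256.

Cov(U, V) = -2117.87256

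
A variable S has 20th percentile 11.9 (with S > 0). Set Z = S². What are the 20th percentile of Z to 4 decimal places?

S² is increasing, so P_{20}(Z) = g(P_{20}(S)) = 141.61.

20th percentile of Z = 141.61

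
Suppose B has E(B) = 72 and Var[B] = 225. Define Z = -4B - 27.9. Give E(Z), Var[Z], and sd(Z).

E(Z) = -315.9, Var[Z] = 3600, sd(Z) = 60

Z = -4B - 27.9 is linear with a = -4, b = -27.9.
E(Z) = a·E(B) + b = (-4)·72 + (-27.9) = -315.9.
Var[Z] = a²·Var[B] = (-4)²·225 = 3600 (the additive constant -27.9 does not affect variance).
sd(B) = √225 = 15.
sd(Z) = |a|·sd(B) = |-4|·15 = 60.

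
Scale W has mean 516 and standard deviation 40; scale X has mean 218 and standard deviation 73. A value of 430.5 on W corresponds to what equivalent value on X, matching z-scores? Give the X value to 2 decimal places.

z = (430.5 − 516)/40 = -2.1375.
X = 218 + z·73 = 218 + (430.5 − 516)·73/40 ≈ 61.96.

X = 61.96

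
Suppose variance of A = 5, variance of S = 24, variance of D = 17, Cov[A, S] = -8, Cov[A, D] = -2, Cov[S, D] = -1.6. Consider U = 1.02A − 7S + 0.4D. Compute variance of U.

variance of U = 1305.49

variance of U = a²·variance of A + b²·variance of S + c²·variance of D + 2ab·Cov[A, S] + 2ac·Cov[A, D] + 2bc·Cov[S, D], with a = 1.02, b = -7, c = 0.4.
= 5.202 + 1176 + 2.72 + 114.24 + (-1.632) + 8.96
= 1305.49.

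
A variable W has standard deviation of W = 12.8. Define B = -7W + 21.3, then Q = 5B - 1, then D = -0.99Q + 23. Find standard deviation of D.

standard deviation of D = 443.52

standard deviation of B = |-7|·12.8 = 89.6.
standard deviation of Q = |5|·89.6 = 448.
standard deviation of D = |-0.99|·448 = 443.52.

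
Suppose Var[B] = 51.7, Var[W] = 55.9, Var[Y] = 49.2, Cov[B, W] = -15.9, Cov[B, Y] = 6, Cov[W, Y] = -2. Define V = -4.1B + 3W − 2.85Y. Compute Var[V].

Var[V] = a²·Var[B] + b²·Var[W] + c²·Var[Y] + 2ab·Cov[B, W] + 2ac·Cov[B, Y] + 2bc·Cov[W, Y], with a = -4.1, b = 3, c = -2.85.
= 869.077 + 503.1 + 399.627 + 391.14 + 140.22 + 34.2
= 2337.364.

Var[V] = 2337.364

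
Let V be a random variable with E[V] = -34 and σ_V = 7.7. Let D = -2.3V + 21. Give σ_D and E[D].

D = -2.3V + 21 is linear with a = -2.3, b = 21.
σ_D = |a|·σ_V = |-2.3|·7.7 = 17.71.
E[D] = a·E[V] + b = (-2.3)·(-34) + 21 = 99.2.

σ_D = 17.71, E[D] = 99.2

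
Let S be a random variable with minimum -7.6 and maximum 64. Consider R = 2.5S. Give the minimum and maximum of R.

min(R) = -19, max(R) = 160

a = 2.5 > 0, so min(R) = a·min(S)+b = 2.5·(-7.6) = -19 and max(R) = 2.5·64 = 160.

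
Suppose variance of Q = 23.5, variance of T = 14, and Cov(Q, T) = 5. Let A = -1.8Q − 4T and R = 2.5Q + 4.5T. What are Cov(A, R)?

By bilinearity, Cov(A, R) = ac·variance of Q + bd·variance of T + (ad+bc)·Cov(Q, T), with a=-1.8, b=-4, c=2.5, d=4.5.
ac·variance of Q = (-1.8)·2.5·23.5 = -105.75
bd·variance of T = (-4)·4.5·14 = -252
(ad+bc)·Cov(Q, T) = (-18.1)·5 = -90.5
Cov(A, R) = -105.75 + (-252) + (-90.5) = -448.25.

Cov(A, R) = -448.25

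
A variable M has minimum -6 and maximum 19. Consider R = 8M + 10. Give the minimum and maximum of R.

a = 8 > 0, so min(R) = a·min(M)+b = 8·(-6) + 10 = -38 and max(R) = 8·19 + 10 = 162.

min(R) = -38, max(R) = 162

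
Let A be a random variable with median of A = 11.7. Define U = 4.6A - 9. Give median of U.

median of U = 44.82

A linear map preserves order up to sign, so median of U = a·median of A + b = 4.6·11.7 + (-9) = 44.82.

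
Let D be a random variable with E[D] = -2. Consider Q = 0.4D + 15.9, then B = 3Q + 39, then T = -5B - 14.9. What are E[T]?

E[T] = -436.4

E[Q] = 0.4·(-2) + 15.9 = 15.1.
E[B] = 3·15.1 + 39 = 84.3.
E[T] = (-5)·84.3 + (-14.9) = -436.4.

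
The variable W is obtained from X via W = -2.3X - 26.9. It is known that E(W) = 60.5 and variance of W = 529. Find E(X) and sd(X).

E(X) = -38, sd(X) = 10

From W = -2.3X - 26.9: E(W) = a·E(X) + b, so E(X) = (E(W) − b)/a = (60.5 − (-26.9))/(-2.3) = -38.
sd(W) = √529 = 23.
sd(W) = |a|·sd(X), so sd(X) = 23/|-2.3| = 10.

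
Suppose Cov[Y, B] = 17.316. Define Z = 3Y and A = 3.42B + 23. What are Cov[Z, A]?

Cov[Z, A] = 177.66216

Cov[Z, A] = a·c·Cov[Y, B] = 3·3.42·17.316 = 177.66216. Additive constants drop out.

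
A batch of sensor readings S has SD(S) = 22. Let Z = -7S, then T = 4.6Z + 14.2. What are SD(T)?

SD(Z) = |-7|·22 = 154.
SD(T) = |4.6|·154 = 708.4.

SD(T) = 708.4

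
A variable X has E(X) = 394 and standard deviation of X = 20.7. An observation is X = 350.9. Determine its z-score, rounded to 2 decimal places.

z = -2.08

z = (X − E(X)) / standard deviation of X = (350.9 − 394) / 20.7 ≈ -2.08.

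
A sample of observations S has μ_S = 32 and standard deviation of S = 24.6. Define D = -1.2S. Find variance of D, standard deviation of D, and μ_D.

variance of D = 871.4304, standard deviation of D = 29.52, μ_D = -38.4

D = -1.2S is linear with a = -1.2, b = 0.
variance of S = 24.6² = 605.16.
variance of D = a²·variance of S = (-1.2)²·605.16 = 871.4304.
standard deviation of D = |a|·standard deviation of S = |-1.2|·24.6 = 29.52.
μ_D = a·μ_S + b = (-1.2)·32 = -38.4.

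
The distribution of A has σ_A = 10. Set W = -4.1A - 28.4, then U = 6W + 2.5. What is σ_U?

σ_U = 246

σ_W = |-4.1|·10 = 41.
σ_U = |6|·41 = 246.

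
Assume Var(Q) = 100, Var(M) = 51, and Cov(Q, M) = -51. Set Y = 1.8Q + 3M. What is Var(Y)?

Var(Y) = 232.2

Var(Y) = a²·Var(Q) + b²·Var(M) + 2ab·Cov(Q, M) with a = 1.8, b = 3.
= 1.8²·100 + 3²·51 + 2·1.8·3·(-51)
= 324 + 459 + (-550.8) = 232.2.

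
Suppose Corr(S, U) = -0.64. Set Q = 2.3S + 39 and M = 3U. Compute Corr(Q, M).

Corr(Q, M) = -0.64

Linear rescalings preserve correlation up to sign; here the slopes 2.3 and 3 have the same sign, so Corr(Q, M) = Corr(S, U) = -0.64.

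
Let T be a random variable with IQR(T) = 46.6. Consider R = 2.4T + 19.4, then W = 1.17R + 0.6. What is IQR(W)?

IQR(W) = 130.8528

IQR(R) = |2.4|·46.6 = 111.84.
IQR(W) = |1.17|·111.84 = 130.8528.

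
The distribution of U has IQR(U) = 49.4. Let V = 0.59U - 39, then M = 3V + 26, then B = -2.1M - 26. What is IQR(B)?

IQR(V) = |0.59|·49.4 = 29.146.
IQR(M) = |3|·29.146 = 87.438.
IQR(B) = |-2.1|·87.438 = 183.6198.

IQR(B) = 183.6198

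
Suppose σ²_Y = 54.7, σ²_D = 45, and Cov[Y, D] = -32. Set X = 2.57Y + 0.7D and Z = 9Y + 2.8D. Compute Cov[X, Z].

By bilinearity, Cov[X, Z] = ac·σ²_Y + bd·σ²_D + (ad+bc)·Cov[Y, D], with a=2.57, b=0.7, c=9, d=2.8.
ac·σ²_Y = 2.57·9·54.7 = 1265.211
bd·σ²_D = 0.7·2.8·45 = 88.2
(ad+bc)·Cov[Y, D] = (13.496)·(-32) = -431.872
Cov[X, Z] = 1265.211 + 88.2 + (-431.872) = 921.539.

Cov[X, Z] = 921.539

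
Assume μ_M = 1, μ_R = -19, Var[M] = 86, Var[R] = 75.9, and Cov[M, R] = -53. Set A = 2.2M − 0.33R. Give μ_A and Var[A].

μ_A = 8.47, Var[A] = 501.46151

μ_A = 2.2·μ_M + (-0.33)·μ_R = 2.2·1 + (-0.33)·(-19) = 8.47.
Var[A] = a²·Var[M] + b²·Var[R] + 2ab·Cov[M, R] with a = 2.2, b = -0.33.
= 2.2²·86 + (-0.33)²·75.9 + 2·2.2·(-0.33)·(-53)
= 416.24 + 8.26551 + 76.956 = 501.46151.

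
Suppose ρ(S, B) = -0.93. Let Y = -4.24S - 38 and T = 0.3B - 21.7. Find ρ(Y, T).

Linear rescalings preserve |correlation|; the slopes -4.24 and 0.3 have opposite signs, so the correlation flips sign: ρ(Y, T) = −ρ(S, B) = 0.93.

ρ(Y, T) = 0.93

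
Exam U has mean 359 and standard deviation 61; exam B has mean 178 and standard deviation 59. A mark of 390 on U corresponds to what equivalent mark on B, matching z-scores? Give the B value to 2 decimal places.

B = 207.98

z = (390 − 359)/61 ≈ 0.5082.
B = 178 + z·59 = 178 + (390 − 359)·59/61 ≈ 207.98.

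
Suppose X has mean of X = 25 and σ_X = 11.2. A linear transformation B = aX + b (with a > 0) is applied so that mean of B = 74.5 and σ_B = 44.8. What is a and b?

σ_B = a·σ_X (a > 0), so a = 44.8/11.2 = 4.
mean of B = a·mean of X + b, so b = 74.5 − 4·25 = -25.5.

a = 4, b = -25.5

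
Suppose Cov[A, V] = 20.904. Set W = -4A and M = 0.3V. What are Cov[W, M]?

Cov[W, M] = a·c·Cov[A, V] = (-4)·0.3·20.904 = -25.0848. Additive constants drop out.

Cov[W, M] = -25.0848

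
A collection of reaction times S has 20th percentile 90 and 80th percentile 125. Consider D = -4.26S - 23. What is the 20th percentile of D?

20th percentile of D = -555.5

Since a = -4.26 < 0 the transformation is decreasing, reversing order: the 20th percentile of D corresponds to the 80th percentile of S.
So P_{20}(D) = a·P_{80}(S) + b = (-4.26)·125 + (-23) = -555.5.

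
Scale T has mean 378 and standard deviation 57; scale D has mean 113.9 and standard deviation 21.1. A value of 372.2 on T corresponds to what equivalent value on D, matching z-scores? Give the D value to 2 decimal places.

z = (372.2 − 378)/57 ≈ -0.1018.
D = 113.9 + z·21.1 = 113.9 + (372.2 − 378)·21.1/57 ≈ 111.75.

D = 111.75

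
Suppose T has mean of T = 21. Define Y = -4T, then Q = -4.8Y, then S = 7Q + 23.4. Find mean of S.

mean of S = 2845.8

mean of Y = (-4)·21 = -84.
mean of Q = (-4.8)·(-84) = 403.2.
mean of S = 7·403.2 + 23.4 = 2845.8.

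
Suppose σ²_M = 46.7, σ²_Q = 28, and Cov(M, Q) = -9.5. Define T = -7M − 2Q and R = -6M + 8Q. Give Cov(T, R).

Cov(T, R) = 1931.4

By bilinearity, Cov(T, R) = ac·σ²_M + bd·σ²_Q + (ad+bc)·Cov(M, Q), with a=-7, b=-2, c=-6, d=8.
ac·σ²_M = (-7)·(-6)·46.7 = 1961.4
bd·σ²_Q = (-2)·8·28 = -448
(ad+bc)·Cov(M, Q) = (-44)·(-9.5) = 418
Cov(T, R) = 1961.4 + (-448) + 418 = 1931.4.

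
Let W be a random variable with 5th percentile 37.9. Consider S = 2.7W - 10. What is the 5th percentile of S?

5th percentile of S = 92.33

Since a = 2.7 > 0 the transformation is increasing, so the 5th percentile of S = a·(P_{5} of W) + b = 2.7·37.9 + (-10) = 92.33.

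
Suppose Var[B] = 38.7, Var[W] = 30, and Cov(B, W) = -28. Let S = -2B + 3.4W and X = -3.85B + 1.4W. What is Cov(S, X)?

Cov(S, X) = 885.71

By bilinearity, Cov(S, X) = ac·Var[B] + bd·Var[W] + (ad+bc)·Cov(B, W), with a=-2, b=3.4, c=-3.85, d=1.4.
ac·Var[B] = (-2)·(-3.85)·38.7 = 297.99
bd·Var[W] = 3.4·1.4·30 = 142.8
(ad+bc)·Cov(B, W) = (-15.89)·(-28) = 444.92
Cov(S, X) = 297.99 + 142.8 + 444.92 = 885.71.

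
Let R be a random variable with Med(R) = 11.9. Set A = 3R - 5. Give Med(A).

A linear map preserves order up to sign, so Med(A) = a·Med(R) + b = 3·11.9 + (-5) = 30.7.

Med(A) = 30.7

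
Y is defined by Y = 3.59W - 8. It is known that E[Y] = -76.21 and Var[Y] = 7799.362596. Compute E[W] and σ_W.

From Y = 3.59W - 8: E[Y] = a·E[W] + b, so E[W] = (E[Y] − b)/a = (-76.21 − (-8))/3.59 = -19.
σ_Y = √7799.362596 = 88.314.
σ_Y = |a|·σ_W, so σ_W = 88.314/|3.59| = 24.6.

E[W] = -19, σ_W = 24.6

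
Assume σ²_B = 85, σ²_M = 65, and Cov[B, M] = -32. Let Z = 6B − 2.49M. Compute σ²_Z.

σ²_Z = a²·σ²_B + b²·σ²_M + 2ab·Cov[B, M] with a = 6, b = -2.49.
= 6²·85 + (-2.49)²·65 + 2·6·(-2.49)·(-32)
= 3060 + 403.0065 + 956.16 = 4419.1665.

σ²_Z = 4419.1665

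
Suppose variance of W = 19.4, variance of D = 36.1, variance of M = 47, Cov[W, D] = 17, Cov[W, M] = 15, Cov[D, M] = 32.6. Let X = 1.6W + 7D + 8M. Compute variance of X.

variance of X = 9242.564

variance of X = a²·variance of W + b²·variance of D + c²·variance of M + 2ab·Cov[W, D] + 2ac·Cov[W, M] + 2bc·Cov[D, M], with a = 1.6, b = 7, c = 8.
= 49.664 + 1768.9 + 3008 + 380.8 + 384 + 3651.2
= 9242.564.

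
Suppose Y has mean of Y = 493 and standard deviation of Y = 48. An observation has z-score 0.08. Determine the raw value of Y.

Y = 496.84

Y = mean of Y + z·standard deviation of Y = 493 + 0.08·48 = 496.84.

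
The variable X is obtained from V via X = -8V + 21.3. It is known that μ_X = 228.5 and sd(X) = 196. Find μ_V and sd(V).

μ_V = -25.9, sd(V) = 24.5

From X = -8V + 21.3: μ_X = a·μ_V + b, so μ_V = (μ_X − b)/a = (228.5 − 21.3)/(-8) = -25.9.
sd(X) = |a|·sd(V), so sd(V) = 196/|-8| = 24.5.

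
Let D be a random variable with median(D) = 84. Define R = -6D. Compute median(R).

median(R) = -504

A linear map preserves order up to sign, so median(R) = a·median(D) + b = (-6)·84 = -504.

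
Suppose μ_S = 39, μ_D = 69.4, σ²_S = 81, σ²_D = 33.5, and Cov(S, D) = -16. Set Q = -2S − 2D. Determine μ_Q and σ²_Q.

μ_Q = (-2)·μ_S + (-2)·μ_D = (-2)·39 + (-2)·69.4 = -216.8.
σ²_Q = a²·σ²_S + b²·σ²_D + 2ab·Cov(S, D) with a = -2, b = -2.
= (-2)²·81 + (-2)²·33.5 + 2·(-2)·(-2)·(-16)
= 324 + 134 + (-128) = 330.

μ_Q = -216.8, σ²_Q = 330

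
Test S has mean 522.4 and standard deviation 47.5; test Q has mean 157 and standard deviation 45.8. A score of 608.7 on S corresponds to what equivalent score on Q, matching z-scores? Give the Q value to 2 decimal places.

z = (608.7 − 522.4)/47.5 ≈ 1.8168.
Q = 157 + z·45.8 = 157 + (608.7 − 522.4)·45.8/47.5 ≈ 240.21.

Q = 240.21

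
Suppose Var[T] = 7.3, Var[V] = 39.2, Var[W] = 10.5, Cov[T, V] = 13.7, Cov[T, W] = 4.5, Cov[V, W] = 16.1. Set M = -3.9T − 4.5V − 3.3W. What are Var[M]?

Var[M] = a²·Var[T] + b²·Var[V] + c²·Var[W] + 2ab·Cov[T, V] + 2ac·Cov[T, W] + 2bc·Cov[V, W], with a = -3.9, b = -4.5, c = -3.3.
= 111.033 + 793.8 + 114.345 + 480.87 + 115.83 + 478.17
= 2094.048.

Var[M] = 2094.048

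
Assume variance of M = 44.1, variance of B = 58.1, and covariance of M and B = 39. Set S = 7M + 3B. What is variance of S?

variance of S = a²·variance of M + b²·variance of B + 2ab·covariance of M and B with a = 7, b = 3.
= 7²·44.1 + 3²·58.1 + 2·7·3·39
= 2160.9 + 522.9 + 1638 = 4321.8.

variance of S = 4321.8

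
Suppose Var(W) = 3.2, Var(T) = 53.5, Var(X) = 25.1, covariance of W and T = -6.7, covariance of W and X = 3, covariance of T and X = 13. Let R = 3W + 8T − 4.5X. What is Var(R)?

Var(R) = a²·Var(W) + b²·Var(T) + c²·Var(X) + 2ab·covariance of W and T + 2ac·covariance of W and X + 2bc·covariance of T and X, with a = 3, b = 8, c = -4.5.
= 28.8 + 3424 + 508.275 + (-321.6) + (-81) + (-936)
= 2622.475.

Var(R) = 2622.475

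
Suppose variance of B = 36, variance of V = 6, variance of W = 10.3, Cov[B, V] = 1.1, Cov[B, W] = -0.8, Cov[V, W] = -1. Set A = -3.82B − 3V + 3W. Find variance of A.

variance of A = 733.5744

variance of A = a²·variance of B + b²·variance of V + c²·variance of W + 2ab·Cov[B, V] + 2ac·Cov[B, W] + 2bc·Cov[V, W], with a = -3.82, b = -3, c = 3.
= 525.3264 + 54 + 92.7 + 25.212 + 18.336 + 18
= 733.5744.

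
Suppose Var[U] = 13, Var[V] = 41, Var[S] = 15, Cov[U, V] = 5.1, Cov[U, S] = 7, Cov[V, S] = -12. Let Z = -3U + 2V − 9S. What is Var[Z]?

Var[Z] = 2244.8

Var[Z] = a²·Var[U] + b²·Var[V] + c²·Var[S] + 2ab·Cov[U, V] + 2ac·Cov[U, S] + 2bc·Cov[V, S], with a = -3, b = 2, c = -9.
= 117 + 164 + 1215 + (-61.2) + 378 + 432
= 2244.8.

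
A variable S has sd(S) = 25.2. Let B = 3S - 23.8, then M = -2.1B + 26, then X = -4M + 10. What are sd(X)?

sd(X) = 635.04

sd(B) = |3|·25.2 = 75.6.
sd(M) = |-2.1|·75.6 = 158.76.
sd(X) = |-4|·158.76 = 635.04.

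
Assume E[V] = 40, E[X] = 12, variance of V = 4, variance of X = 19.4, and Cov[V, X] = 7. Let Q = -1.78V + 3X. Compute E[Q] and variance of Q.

E[Q] = (-1.78)·E[V] + 3·E[X] = (-1.78)·40 + 3·12 = -35.2.
variance of Q = a²·variance of V + b²·variance of X + 2ab·Cov[V, X] with a = -1.78, b = 3.
= (-1.78)²·4 + 3²·19.4 + 2·(-1.78)·3·7
= 12.6736 + 174.6 + (-74.76) = 112.5136.

E[Q] = -35.2, variance of Q = 112.5136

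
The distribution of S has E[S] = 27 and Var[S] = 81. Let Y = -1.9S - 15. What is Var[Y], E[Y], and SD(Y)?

Y = -1.9S - 15 is linear with a = -1.9, b = -15.
Var[Y] = a²·Var[S] = (-1.9)²·81 = 292.41 (the additive constant -15 does not affect variance).
E[Y] = a·E[S] + b = (-1.9)·27 + (-15) = -66.3.
SD(S) = √81 = 9.
SD(Y) = |a|·SD(S) = |-1.9|·9 = 17.1.

Var[Y] = 292.41, E[Y] = -66.3, SD(Y) = 17.1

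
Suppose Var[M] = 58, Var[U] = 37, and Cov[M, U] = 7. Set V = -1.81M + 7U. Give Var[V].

Var[V] = 1825.6338

Var[V] = a²·Var[M] + b²·Var[U] + 2ab·Cov[M, U] with a = -1.81, b = 7.
= (-1.81)²·58 + 7²·37 + 2·(-1.81)·7·7
= 190.0138 + 1813 + (-177.38) = 1825.6338.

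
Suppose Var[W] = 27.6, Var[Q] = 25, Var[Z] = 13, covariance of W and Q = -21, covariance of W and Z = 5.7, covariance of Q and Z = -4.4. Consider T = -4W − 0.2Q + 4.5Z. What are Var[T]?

Var[T] = a²·Var[W] + b²·Var[Q] + c²·Var[Z] + 2ab·covariance of W and Q + 2ac·covariance of W and Z + 2bc·covariance of Q and Z, with a = -4, b = -0.2, c = 4.5.
= 441.6 + 1 + 263.25 + (-33.6) + (-205.2) + 7.92
= 474.97.

Var[T] = 474.97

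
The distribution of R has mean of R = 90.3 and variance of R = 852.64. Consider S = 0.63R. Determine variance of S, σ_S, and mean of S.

variance of S = 338.412816, σ_S = 18.396, mean of S = 56.889

S = 0.63R is linear with a = 0.63, b = 0.
variance of S = a²·variance of R = 0.63²·852.64 = 338.412816.
σ_R = √852.64 = 29.2.
σ_S = |a|·σ_R = |0.63|·29.2 = 18.396.
mean of S = a·mean of R + b = 0.63·90.3 = 56.889.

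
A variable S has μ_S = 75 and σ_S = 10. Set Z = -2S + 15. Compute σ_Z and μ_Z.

σ_Z = 20, μ_Z = -135

Z = -2S + 15 is linear with a = -2, b = 15.
σ_Z = |a|·σ_S = |-2|·10 = 20.
μ_Z = a·μ_S + b = (-2)·75 + 15 = -135.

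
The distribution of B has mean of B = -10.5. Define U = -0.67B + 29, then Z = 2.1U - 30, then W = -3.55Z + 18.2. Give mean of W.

mean of U = (-0.67)·(-10.5) + 29 = 36.035.
mean of Z = 2.1·36.035 + (-30) = 45.6735.
mean of W = (-3.55)·45.6735 + 18.2 = -143.940925.

mean of W = -143.940925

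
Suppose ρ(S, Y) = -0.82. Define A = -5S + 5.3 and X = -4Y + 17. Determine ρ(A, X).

Linear rescalings preserve correlation up to sign; here the slopes -5 and -4 have the same sign, so ρ(A, X) = ρ(S, Y) = -0.82.

ρ(A, X) = -0.82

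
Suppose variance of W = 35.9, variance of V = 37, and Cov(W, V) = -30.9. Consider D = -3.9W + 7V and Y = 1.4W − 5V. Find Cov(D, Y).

By bilinearity, Cov(D, Y) = ac·variance of W + bd·variance of V + (ad+bc)·Cov(W, V), with a=-3.9, b=7, c=1.4, d=-5.
ac·variance of W = (-3.9)·1.4·35.9 = -196.014
bd·variance of V = 7·(-5)·37 = -1295
(ad+bc)·Cov(W, V) = (29.3)·(-30.9) = -905.37
Cov(D, Y) = -196.014 + (-1295) + (-905.37) = -2396.384.

Cov(D, Y) = -2396.384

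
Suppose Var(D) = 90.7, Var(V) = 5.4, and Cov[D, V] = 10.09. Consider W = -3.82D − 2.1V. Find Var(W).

Var(W) = 1509.22864

Var(W) = a²·Var(D) + b²·Var(V) + 2ab·Cov[D, V] with a = -3.82, b = -2.1.
= (-3.82)²·90.7 + (-2.1)²·5.4 + 2·(-3.82)·(-2.1)·10.09
= 1323.53068 + 23.814 + 161.88396 = 1509.22864.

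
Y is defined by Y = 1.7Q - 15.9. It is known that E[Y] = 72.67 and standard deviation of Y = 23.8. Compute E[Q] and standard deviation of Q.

From Y = 1.7Q - 15.9: E[Y] = a·E[Q] + b, so E[Q] = (E[Y] − b)/a = (72.67 − (-15.9))/1.7 = 52.1.
standard deviation of Y = |a|·standard deviation of Q, so standard deviation of Q = 23.8/|1.7| = 14.

E[Q] = 52.1, standard deviation of Q = 14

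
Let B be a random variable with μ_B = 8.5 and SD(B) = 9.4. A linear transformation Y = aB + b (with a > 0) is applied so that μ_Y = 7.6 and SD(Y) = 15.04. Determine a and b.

SD(Y) = a·SD(B) (a > 0), so a = 15.04/9.4 = 1.6.
μ_Y = a·μ_B + b, so b = 7.6 − 1.6·8.5 = -6.

a = 1.6, b = -6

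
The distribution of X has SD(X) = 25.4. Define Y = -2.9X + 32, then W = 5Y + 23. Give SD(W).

SD(Y) = |-2.9|·25.4 = 73.66.
SD(W) = |5|·73.66 = 368.3.

SD(W) = 368.3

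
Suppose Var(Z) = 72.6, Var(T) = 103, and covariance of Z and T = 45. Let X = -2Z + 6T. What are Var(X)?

Var(X) = a²·Var(Z) + b²·Var(T) + 2ab·covariance of Z and T with a = -2, b = 6.
= (-2)²·72.6 + 6²·103 + 2·(-2)·6·45
= 290.4 + 3708 + (-1080) = 2918.4.

Var(X) = 2918.4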